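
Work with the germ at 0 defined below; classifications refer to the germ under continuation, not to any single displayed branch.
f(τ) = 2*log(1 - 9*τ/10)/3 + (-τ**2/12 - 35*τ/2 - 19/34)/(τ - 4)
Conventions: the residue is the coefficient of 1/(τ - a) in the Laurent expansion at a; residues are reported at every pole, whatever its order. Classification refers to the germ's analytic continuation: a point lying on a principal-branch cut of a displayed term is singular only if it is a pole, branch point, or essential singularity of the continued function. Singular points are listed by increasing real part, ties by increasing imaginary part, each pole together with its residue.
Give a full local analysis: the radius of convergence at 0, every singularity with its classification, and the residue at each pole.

Denominator factor (τ - 4): pole of order 1 at 4, modulus 4.
Branch term (2/3)*log(1 - τ/(10/9)): its argument vanishes at τ = 10/9, a logarithmic branch point, modulus 10/9.
The radius of convergence is the smallest modulus among the singular points: 10/9.
The branch term is analytic at 4 and contributes nothing to the residue; only the rational part matters.
At the order-1 pole 4 set g(τ) = (τ - (4))*(rational part) = -τ**2/12 - 35*τ/2 - 19/34.
Simple pole: residue = g(a) at a = 4, which is -7333/102.
List the singular points by increasing real part (a conjugate pair: the negative imaginary part first).

Radius of convergence at 0: 10/9.
At 10/9: a logarithmic branch point.
At 4: a pole of order 1; residue -7333/102.


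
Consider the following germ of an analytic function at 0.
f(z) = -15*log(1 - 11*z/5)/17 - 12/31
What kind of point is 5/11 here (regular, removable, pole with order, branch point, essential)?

The term (-15/17)*log(1 - z/(5/11)) has argument 1 - 5/11/(5/11) = 0 at 5/11: a logarithmic (infinitely-sheeted) branch point; the remaining terms are analytic or single-valued there.

The point is a logarithmic branch point.


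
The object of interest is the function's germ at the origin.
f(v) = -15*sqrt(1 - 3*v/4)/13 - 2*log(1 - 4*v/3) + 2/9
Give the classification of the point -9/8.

There is no denominator, hence no pole anywhere.
Branch term log(1 - v/(3/4)): argument at -9/8 is 5/2, nonzero, so -9/8 is not its branch point (a point on a principal cut is still regular for the continued germ).
Branch term sqrt(1 - v/(4/3)): argument at -9/8 is 59/32, nonzero, so -9/8 is not its branch point (a point on a principal cut is still regular for the continued germ).
So the germ continues analytically to -9/8.

The point is a regular point.


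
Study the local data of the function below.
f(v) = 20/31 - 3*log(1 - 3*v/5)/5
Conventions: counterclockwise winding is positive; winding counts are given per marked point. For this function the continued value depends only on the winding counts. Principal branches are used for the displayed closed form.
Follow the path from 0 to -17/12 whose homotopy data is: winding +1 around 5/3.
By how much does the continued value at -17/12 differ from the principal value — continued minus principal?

The rational part is single-valued and drops out of the difference; each branch term changes only by its own monodromy.
(-3/5)*log(1 - v/(5/3)): each positive loop around 5/3 adds 2*pi*i to the log, so winding +1 contributes (-3/5)*(1)*2*pi*i = -(6/5)*pi*i.
Summing the contributions at v = -17/12 gives -(6/5)*pi*i.

Continued minus principal equals -(6/5)*pi*i.


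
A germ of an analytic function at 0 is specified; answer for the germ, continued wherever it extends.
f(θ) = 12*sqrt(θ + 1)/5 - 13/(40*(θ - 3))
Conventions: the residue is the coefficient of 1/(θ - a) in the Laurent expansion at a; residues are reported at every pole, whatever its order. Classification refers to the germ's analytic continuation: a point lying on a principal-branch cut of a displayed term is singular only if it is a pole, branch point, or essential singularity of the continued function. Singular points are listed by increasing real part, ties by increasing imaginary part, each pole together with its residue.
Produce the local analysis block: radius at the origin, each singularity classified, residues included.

Radius of convergence at 0: 1.
At -1: an algebraic (square-root) branch point.
At 3: a pole of order 1; residue -13/40.

Denominator factor (θ - 3): pole of order 1 at 3, modulus 3.
Branch term (12/5)*sqrt(1 - θ/(-1)): its argument vanishes at θ = -1, a square-root branch point, modulus 1.
The radius of convergence is the smallest modulus among the singular points: 1.
The branch term is analytic at 3 and contributes nothing to the residue; only the rational part matters.
At the order-1 pole 3 set g(θ) = (θ - (3))*(rational part) = -13/40.
Simple pole: residue = g(a) at a = 3, which is -13/40.
List the singular points by increasing real part (a conjugate pair: the negative imaginary part first).


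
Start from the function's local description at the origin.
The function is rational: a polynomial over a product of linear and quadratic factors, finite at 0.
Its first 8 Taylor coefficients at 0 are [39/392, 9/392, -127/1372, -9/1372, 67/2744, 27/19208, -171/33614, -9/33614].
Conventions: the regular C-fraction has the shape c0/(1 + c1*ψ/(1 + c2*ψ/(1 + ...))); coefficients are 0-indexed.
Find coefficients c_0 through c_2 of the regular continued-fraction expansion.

The regular C-fraction coefficients are [39/392, -3/13, 3491/819].

Taylor coefficients (read off): a_0 = 39/392, a_1 = 9/392, a_2 = -127/1372.
c0 = a_0 = 39/392. Peel one level at a time: if S = 1 + c*ψ/S' with S'(0) = 1, then c is the ψ-coefficient of S and S' = c*ψ/(S - 1).
S_1 = c0/f = 1 + (-3/13)*ψ + (3491/3549)*ψ^2 + ...; c1 = -3/13.
S_2 = c1*ψ/(S_1 - 1) = 1 + (3491/819)*ψ + ...; c2 = 3491/819.


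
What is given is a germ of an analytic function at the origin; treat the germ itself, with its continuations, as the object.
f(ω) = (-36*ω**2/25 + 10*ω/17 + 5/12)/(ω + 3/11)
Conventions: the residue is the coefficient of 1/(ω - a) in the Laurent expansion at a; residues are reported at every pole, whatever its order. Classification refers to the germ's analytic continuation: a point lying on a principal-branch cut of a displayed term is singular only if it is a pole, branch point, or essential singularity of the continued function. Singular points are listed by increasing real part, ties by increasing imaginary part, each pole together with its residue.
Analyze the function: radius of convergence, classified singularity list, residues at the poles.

Radius of convergence at 0: 3/11.
At -3/11: a pole of order 1; residue 92029/617100.

Denominator factor (ω + 3/11): pole of order 1 at -3/11, modulus 3/11.
The radius of convergence is the smallest modulus among the singular points: 3/11.
At the order-1 pole -3/11 set g(ω) = (ω - (-3/11))*f(ω) = -36*ω**2/25 + 10*ω/17 + 5/12.
Simple pole: residue = g(a) at a = -3/11, which is 92029/617100.


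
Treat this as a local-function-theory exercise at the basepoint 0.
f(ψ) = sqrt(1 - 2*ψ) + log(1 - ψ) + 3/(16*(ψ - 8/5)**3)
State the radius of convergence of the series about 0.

Denominator factor (ψ - 8/5)^3: pole of order 3 at 8/5, modulus 8/5.
Branch term (1)*log(1 - ψ/(1)): its argument vanishes at ψ = 1, a logarithmic branch point, modulus 1.
Branch term (1)*sqrt(1 - ψ/(1/2)): its argument vanishes at ψ = 1/2, a square-root branch point, modulus 1/2.
The radius of convergence is the smallest modulus among the singular points: 1/2.

The radius of convergence is 1/2.


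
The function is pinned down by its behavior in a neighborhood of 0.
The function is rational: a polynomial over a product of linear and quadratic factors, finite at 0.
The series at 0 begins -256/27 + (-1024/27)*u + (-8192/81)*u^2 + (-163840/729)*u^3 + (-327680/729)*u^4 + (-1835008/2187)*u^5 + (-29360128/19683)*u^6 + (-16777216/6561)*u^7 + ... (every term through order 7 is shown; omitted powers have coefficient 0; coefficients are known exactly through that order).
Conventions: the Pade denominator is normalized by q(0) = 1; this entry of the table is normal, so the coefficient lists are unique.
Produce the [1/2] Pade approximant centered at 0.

Taylor coefficients needed (read off): a_0 = -256/27, a_1 = -1024/27, a_2 = -8192/81, a_3 = -163840/729.
Write the denominator as Q(u) = 1 + q1*u + q2*u^2. Requiring Q*f - P = O(u^4) with deg P <= 1 kills the coefficients of u^2..u^3 in Q*f:
  u^2: a_2 + q1*a_1 + q2*a_0 = 0, i.e. -8192/81 + (-1024/27)*q1 + (-256/27)*q2 = 0.
  u^3: a_3 + q1*a_2 + q2*a_1 = 0, i.e. -163840/729 + (-8192/81)*q1 + (-1024/27)*q2 = 0.
Solving this linear system: q1 = -32/9, q2 = 32/9.
The numerator is Q*f truncated at degree 1: P0 = a_0 = -256/27; P1 = a_1 + q1*a_0 = -1024/243.

The Pade approximant has numerator coefficients [-256/27, -1024/243]; denominator coefficients [1, -32/9, 32/9].


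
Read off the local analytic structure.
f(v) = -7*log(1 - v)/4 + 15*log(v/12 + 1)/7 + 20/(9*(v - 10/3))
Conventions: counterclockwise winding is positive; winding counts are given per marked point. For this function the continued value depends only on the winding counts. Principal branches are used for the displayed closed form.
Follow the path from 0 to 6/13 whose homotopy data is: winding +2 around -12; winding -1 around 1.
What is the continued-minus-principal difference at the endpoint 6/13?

The rational part is single-valued and drops out of the difference; each branch term changes only by its own monodromy.
(15/7)*log(1 - v/(-12)): each positive loop around -12 adds 2*pi*i to the log, so winding +2 contributes (15/7)*(2)*2*pi*i = (60/7)*pi*i.
(-7/4)*log(1 - v/(1)): each positive loop around 1 adds 2*pi*i to the log, so winding -1 contributes (-7/4)*(-1)*2*pi*i = (7/2)*pi*i.
Summing the contributions at v = 6/13 gives (169/14)*pi*i.

Continued minus principal equals (169/14)*pi*i.


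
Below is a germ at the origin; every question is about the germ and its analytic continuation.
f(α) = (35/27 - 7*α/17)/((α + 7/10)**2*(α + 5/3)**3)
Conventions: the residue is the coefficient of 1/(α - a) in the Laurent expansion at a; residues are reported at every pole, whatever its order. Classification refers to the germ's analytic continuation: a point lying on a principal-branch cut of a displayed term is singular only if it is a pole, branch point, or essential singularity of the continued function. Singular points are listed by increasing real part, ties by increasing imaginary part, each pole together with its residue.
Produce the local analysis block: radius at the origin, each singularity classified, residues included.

Radius of convergence at 0: 7/10.
At -5/3: a pole of order 3; residue 70938000/12023777.
At -7/10: a pole of order 2; residue -70938000/12023777.

Denominator factor (α + 7/10)^2: pole of order 2 at -7/10, modulus 7/10.
Denominator factor (α + 5/3)^3: pole of order 3 at -5/3, modulus 5/3.
The radius of convergence is the smallest modulus among the singular points: 7/10.
At the order-3 pole -5/3 set g(α) = (α - (-5/3))^3*f(α) = (35/27 - 7*α/17)/(α + 7/10)**2.
Order-3 pole: residue = g''(a)/2; g''(-5/3) = 141876000/12023777, so the residue is 70938000/12023777.
At the order-2 pole -7/10 set g(α) = (α - (-7/10))^2*f(α) = (35/27 - 7*α/17)/(α + 5/3)**3.
Order-2 pole: residue = g'(a); g'(-7/10) = -70938000/12023777, so the residue is -70938000/12023777.
List the singular points by increasing real part (a conjugate pair: the negative imaginary part first).


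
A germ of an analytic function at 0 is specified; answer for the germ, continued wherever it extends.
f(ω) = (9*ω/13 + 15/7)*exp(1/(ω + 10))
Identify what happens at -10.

The point is an essential singularity.

The exponent 1/(ω - (-10)) has a pole at -10, so exp(1/(ω - (-10))) takes every nonzero value near it: an essential singularity (not a pole of any order).


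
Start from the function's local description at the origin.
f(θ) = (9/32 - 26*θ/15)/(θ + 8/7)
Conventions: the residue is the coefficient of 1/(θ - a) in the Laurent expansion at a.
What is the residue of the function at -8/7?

At the order-1 pole -8/7 set g(θ) = (θ - (-8/7))*f(θ) = 9/32 - 26*θ/15.
Simple pole: residue = g(a) at a = -8/7, which is 7601/3360.

The residue is 7601/3360.


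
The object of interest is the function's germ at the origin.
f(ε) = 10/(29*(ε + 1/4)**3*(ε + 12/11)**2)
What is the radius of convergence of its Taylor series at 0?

Denominator factor (ε + 1/4)^3: pole of order 3 at -1/4, modulus 1/4.
Denominator factor (ε + 12/11)^2: pole of order 2 at -12/11, modulus 12/11.
The radius of convergence is the smallest modulus among the singular points: 1/4.

The radius of convergence is 1/4.


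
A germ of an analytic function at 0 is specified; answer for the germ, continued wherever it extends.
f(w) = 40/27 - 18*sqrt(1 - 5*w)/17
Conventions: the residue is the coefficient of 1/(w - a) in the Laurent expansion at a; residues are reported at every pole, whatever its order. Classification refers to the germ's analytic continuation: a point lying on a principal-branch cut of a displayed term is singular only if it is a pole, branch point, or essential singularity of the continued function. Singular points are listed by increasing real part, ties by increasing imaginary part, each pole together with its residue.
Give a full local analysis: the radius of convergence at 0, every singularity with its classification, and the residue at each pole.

Branch term (-18/17)*sqrt(1 - w/(1/5)): its argument vanishes at w = 1/5, a square-root branch point, modulus 1/5.
The radius of convergence is the smallest modulus among the singular points: 1/5.

Radius of convergence at 0: 1/5.
At 1/5: an algebraic (square-root) branch point.


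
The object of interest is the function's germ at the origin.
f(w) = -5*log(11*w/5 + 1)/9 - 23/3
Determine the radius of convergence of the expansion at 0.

Branch term (-5/9)*log(1 - w/(-5/11)): its argument vanishes at w = -5/11, a logarithmic branch point, modulus 5/11.
The radius of convergence is the smallest modulus among the singular points: 5/11.

The radius of convergence is 5/11.


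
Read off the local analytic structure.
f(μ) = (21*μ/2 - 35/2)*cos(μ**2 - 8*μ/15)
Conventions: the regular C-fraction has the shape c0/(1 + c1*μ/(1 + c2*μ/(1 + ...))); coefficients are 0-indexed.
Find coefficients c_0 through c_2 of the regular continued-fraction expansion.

The regular C-fraction coefficients are [-35/2, 3/5, -113/135].

Taylor coefficients (expand at 0): a_0 = -35/2, a_1 = 21/2, a_2 = 112/45.
c0 = a_0 = -35/2. Peel one level at a time: if S = 1 + c*μ/S' with S'(0) = 1, then c is the μ-coefficient of S and S' = c*μ/(S - 1).
S_1 = c0/f = 1 + (3/5)*μ + (113/225)*μ^2 + ...; c1 = 3/5.
S_2 = c1*μ/(S_1 - 1) = 1 + (-113/135)*μ + ...; c2 = -113/135.


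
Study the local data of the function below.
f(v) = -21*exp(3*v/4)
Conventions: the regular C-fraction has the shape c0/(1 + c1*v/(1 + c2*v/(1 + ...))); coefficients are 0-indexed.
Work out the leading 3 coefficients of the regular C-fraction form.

The regular C-fraction coefficients are [-21, -3/4, 3/8].

Taylor coefficients (expand at 0): a_0 = -21, a_1 = -63/4, a_2 = -189/32.
c0 = a_0 = -21. Peel one level at a time: if S = 1 + c*v/S' with S'(0) = 1, then c is the v-coefficient of S and S' = c*v/(S - 1).
S_1 = c0/f = 1 + (-3/4)*v + (9/32)*v^2 + ...; c1 = -3/4.
S_2 = c1*v/(S_1 - 1) = 1 + (3/8)*v + ...; c2 = 3/8.


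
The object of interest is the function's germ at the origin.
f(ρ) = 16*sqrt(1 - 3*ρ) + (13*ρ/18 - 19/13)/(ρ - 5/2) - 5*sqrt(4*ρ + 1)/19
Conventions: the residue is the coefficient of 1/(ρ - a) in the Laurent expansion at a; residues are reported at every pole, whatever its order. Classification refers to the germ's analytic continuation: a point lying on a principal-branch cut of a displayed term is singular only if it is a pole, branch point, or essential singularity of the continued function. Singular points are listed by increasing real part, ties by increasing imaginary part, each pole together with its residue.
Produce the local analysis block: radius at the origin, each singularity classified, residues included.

Denominator factor (ρ - 5/2): pole of order 1 at 5/2, modulus 5/2.
Branch term (16)*sqrt(1 - ρ/(1/3)): its argument vanishes at ρ = 1/3, a square-root branch point, modulus 1/3.
Branch term (-5/19)*sqrt(1 - ρ/(-1/4)): its argument vanishes at ρ = -1/4, a square-root branch point, modulus 1/4.
The radius of convergence is the smallest modulus among the singular points: 1/4.
The branch terms are analytic at 5/2 and contribute nothing to the residue; only the rational part matters.
At the order-1 pole 5/2 set g(ρ) = (ρ - (5/2))*(rational part) = 13*ρ/18 - 19/13.
Simple pole: residue = g(a) at a = 5/2, which is 161/468.
List the singular points by increasing real part (a conjugate pair: the negative imaginary part first).

Radius of convergence at 0: 1/4.
At -1/4: an algebraic (square-root) branch point.
At 1/3: an algebraic (square-root) branch point.
At 5/2: a pole of order 1; residue 161/468.


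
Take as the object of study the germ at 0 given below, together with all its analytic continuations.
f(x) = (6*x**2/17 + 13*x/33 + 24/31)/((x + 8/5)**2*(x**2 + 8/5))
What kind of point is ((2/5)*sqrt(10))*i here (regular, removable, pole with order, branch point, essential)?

The denominator factor x**2 + 8/5 vanishes at ((2/5)*sqrt(10))*i and appears to the power 1; the numerator there equals (552/2635) + ((26/165)*sqrt(10))*i, nonzero, and no other factor vanishes.
Hence a pole whose order is the multiplicity, 1.

The point is a pole of order 1.


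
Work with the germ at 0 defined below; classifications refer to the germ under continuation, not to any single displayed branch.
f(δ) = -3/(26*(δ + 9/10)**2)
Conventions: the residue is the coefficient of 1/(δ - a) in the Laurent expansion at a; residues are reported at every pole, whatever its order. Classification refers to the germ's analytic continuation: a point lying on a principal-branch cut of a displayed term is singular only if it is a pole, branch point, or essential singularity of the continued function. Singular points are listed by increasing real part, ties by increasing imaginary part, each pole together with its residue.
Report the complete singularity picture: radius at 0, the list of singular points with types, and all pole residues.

Denominator factor (δ + 9/10)^2: pole of order 2 at -9/10, modulus 9/10.
The radius of convergence is the smallest modulus among the singular points: 9/10.
At the order-2 pole -9/10 set g(δ) = (δ - (-9/10))^2*f(δ) = -3/26.
Order-2 pole: residue = g'(a); g'(-9/10) = 0, so the residue is 0.

Radius of convergence at 0: 9/10.
At -9/10: a pole of order 2; residue 0.


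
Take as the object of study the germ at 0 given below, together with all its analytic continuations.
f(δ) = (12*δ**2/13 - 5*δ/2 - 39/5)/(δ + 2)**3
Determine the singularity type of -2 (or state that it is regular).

The denominator factor δ + 2 vanishes at -2 and appears to the power 3; the numerator there equals 58/65, nonzero, and no other factor vanishes.
Hence a pole whose order is the multiplicity, 3.

The point is a pole of order 3.


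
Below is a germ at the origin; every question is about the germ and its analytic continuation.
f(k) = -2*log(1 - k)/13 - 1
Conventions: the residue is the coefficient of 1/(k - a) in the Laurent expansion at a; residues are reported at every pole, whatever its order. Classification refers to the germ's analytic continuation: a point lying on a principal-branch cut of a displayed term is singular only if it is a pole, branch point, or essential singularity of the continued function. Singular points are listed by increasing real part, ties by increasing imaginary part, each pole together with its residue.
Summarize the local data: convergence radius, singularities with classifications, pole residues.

Branch term (-2/13)*log(1 - k/(1)): its argument vanishes at k = 1, a logarithmic branch point, modulus 1.
The radius of convergence is the smallest modulus among the singular points: 1.

Radius of convergence at 0: 1.
At 1: a logarithmic branch point.


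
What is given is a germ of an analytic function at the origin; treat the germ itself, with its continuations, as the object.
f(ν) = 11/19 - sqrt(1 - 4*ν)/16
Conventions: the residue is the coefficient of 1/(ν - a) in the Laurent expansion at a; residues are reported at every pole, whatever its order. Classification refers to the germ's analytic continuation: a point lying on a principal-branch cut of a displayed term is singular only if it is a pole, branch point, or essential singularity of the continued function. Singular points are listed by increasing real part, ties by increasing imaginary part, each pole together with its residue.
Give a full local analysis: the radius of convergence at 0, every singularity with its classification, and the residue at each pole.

Branch term (-1/16)*sqrt(1 - ν/(1/4)): its argument vanishes at ν = 1/4, a square-root branch point, modulus 1/4.
The radius of convergence is the smallest modulus among the singular points: 1/4.

Radius of convergence at 0: 1/4.
At 1/4: an algebraic (square-root) branch point.


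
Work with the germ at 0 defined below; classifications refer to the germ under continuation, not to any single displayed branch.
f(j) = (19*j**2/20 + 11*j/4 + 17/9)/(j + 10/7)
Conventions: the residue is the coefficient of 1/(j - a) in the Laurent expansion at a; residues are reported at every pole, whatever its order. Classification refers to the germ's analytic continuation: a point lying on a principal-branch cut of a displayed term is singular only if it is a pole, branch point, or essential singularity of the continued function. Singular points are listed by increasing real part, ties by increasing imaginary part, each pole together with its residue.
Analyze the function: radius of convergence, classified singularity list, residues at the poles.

Radius of convergence at 0: 10/7.
At -10/7: a pole of order 1; residue -89/882.

Denominator factor (j + 10/7): pole of order 1 at -10/7, modulus 10/7.
The radius of convergence is the smallest modulus among the singular points: 10/7.
At the order-1 pole -10/7 set g(j) = (j - (-10/7))*f(j) = 19*j**2/20 + 11*j/4 + 17/9.
Simple pole: residue = g(a) at a = -10/7, which is -89/882.


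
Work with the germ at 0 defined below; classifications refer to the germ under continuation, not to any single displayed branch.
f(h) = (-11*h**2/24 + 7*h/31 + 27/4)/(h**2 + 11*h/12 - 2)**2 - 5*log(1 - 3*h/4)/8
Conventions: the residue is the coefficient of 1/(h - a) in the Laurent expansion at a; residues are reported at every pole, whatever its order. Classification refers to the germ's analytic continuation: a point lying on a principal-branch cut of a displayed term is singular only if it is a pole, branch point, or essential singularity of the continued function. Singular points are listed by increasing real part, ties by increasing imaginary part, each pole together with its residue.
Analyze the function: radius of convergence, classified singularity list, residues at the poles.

Radius of convergence at 0: -11/24 + (1/24)*sqrt(1273).
At -11/24 - (1/24)*sqrt(1273): a pole of order 2; residue (810288/50236399)*sqrt(1273).
At -11/24 + (1/24)*sqrt(1273): a pole of order 2; residue -(810288/50236399)*sqrt(1273).
At 4/3: a logarithmic branch point.


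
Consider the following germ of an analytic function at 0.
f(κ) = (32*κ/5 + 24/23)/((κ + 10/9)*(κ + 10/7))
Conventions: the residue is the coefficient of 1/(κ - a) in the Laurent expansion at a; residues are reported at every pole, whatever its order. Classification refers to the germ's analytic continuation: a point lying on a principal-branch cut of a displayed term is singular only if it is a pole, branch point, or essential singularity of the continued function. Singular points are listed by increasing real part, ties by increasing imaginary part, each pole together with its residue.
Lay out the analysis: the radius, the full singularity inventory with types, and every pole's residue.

Denominator factor (κ + 10/9): pole of order 1 at -10/9, modulus 10/9.
Denominator factor (κ + 10/7): pole of order 1 at -10/7, modulus 10/7.
The radius of convergence is the smallest modulus among the singular points: 10/9.
At the order-1 pole -10/7 set g(κ) = (κ - (-10/7))*f(κ) = (32*κ/5 + 24/23)/(κ + 10/9).
Simple pole: residue = g(a) at a = -10/7, which is 2934/115.
At the order-1 pole -10/9 set g(κ) = (κ - (-10/9))*f(κ) = (32*κ/5 + 24/23)/(κ + 10/7).
Simple pole: residue = g(a) at a = -10/9, which is -2198/115.
List the singular points by increasing real part (a conjugate pair: the negative imaginary part first).

Radius of convergence at 0: 10/9.
At -10/7: a pole of order 1; residue 2934/115.
At -10/9: a pole of order 1; residue -2198/115.


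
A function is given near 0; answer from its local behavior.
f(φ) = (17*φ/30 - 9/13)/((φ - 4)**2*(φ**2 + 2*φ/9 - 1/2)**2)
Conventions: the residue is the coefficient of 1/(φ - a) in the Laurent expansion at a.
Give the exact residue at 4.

The residue is -6293646/1668704375.

At the order-2 pole 4 set g(φ) = (φ - (4))^2*f(φ) = (17*φ/30 - 9/13)/(φ**2 + 2*φ/9 - 1/2)**2.
Order-2 pole: residue = g'(a); g'(4) = -6293646/1668704375, so the residue is -6293646/1668704375.


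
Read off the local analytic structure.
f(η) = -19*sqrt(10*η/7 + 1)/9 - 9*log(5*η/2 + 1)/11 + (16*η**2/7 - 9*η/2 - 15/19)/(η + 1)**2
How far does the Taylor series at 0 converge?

Denominator factor (η + 1)^2: pole of order 2 at -1, modulus 1.
Branch term (-9/11)*log(1 - η/(-2/5)): its argument vanishes at η = -2/5, a logarithmic branch point, modulus 2/5.
Branch term (-19/9)*sqrt(1 - η/(-7/10)): its argument vanishes at η = -7/10, a square-root branch point, modulus 7/10.
The radius of convergence is the smallest modulus among the singular points: 2/5.

The radius of convergence is 2/5.


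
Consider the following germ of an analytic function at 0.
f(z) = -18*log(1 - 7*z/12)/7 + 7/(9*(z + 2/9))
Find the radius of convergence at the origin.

The radius of convergence is 2/9.

Denominator factor (z + 2/9): pole of order 1 at -2/9, modulus 2/9.
Branch term (-18/7)*log(1 - z/(12/7)): its argument vanishes at z = 12/7, a logarithmic branch point, modulus 12/7.
The radius of convergence is the smallest modulus among the singular points: 2/9.


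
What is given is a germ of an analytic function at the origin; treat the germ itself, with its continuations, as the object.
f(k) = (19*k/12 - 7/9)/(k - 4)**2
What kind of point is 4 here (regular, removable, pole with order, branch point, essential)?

The denominator factor k - 4 vanishes at 4 and appears to the power 2; the numerator there equals 50/9, nonzero, and no other factor vanishes.
Hence a pole whose order is the multiplicity, 2.

The point is a pole of order 2.


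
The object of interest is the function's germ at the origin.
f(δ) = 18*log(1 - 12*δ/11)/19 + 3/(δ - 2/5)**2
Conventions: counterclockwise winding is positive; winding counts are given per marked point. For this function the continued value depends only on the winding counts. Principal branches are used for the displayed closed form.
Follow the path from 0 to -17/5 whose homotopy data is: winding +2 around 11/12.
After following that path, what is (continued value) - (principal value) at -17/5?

The rational part is single-valued and drops out of the difference; each branch term changes only by its own monodromy.
(18/19)*log(1 - δ/(11/12)): each positive loop around 11/12 adds 2*pi*i to the log, so winding +2 contributes (18/19)*(2)*2*pi*i = (72/19)*pi*i.
Summing the contributions at δ = -17/5 gives (72/19)*pi*i.

Continued minus principal equals (72/19)*pi*i.


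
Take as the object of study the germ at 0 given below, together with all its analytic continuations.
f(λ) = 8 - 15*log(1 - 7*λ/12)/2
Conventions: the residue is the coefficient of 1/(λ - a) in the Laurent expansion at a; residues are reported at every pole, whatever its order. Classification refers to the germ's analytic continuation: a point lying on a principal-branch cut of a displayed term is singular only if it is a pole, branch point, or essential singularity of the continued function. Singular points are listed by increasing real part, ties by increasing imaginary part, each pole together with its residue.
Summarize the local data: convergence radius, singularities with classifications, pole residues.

Branch term (-15/2)*log(1 - λ/(12/7)): its argument vanishes at λ = 12/7, a logarithmic branch point, modulus 12/7.
The radius of convergence is the smallest modulus among the singular points: 12/7.

Radius of convergence at 0: 12/7.
At 12/7: a logarithmic branch point.


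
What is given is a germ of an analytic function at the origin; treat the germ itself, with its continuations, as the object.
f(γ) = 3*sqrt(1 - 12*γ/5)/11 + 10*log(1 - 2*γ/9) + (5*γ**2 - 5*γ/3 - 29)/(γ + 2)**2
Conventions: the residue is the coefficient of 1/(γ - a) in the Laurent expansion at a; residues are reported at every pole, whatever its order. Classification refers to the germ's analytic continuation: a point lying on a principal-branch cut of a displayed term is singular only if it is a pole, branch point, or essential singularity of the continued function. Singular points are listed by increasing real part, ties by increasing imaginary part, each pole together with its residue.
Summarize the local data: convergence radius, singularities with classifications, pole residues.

Radius of convergence at 0: 5/12.
At -2: a pole of order 2; residue -65/3.
At 5/12: an algebraic (square-root) branch point.
At 9/2: a logarithmic branch point.

Denominator factor (γ + 2)^2: pole of order 2 at -2, modulus 2.
Branch term (3/11)*sqrt(1 - γ/(5/12)): its argument vanishes at γ = 5/12, a square-root branch point, modulus 5/12.
Branch term (10)*log(1 - γ/(9/2)): its argument vanishes at γ = 9/2, a logarithmic branch point, modulus 9/2.
The radius of convergence is the smallest modulus among the singular points: 5/12.
The branch terms are analytic at -2 and contribute nothing to the residue; only the rational part matters.
At the order-2 pole -2 set g(γ) = (γ - (-2))^2*(rational part) = 5*γ**2 - 5*γ/3 - 29.
Order-2 pole: residue = g'(a); g'(-2) = -65/3, so the residue is -65/3.
List the singular points by increasing real part (a conjugate pair: the negative imaginary part first).


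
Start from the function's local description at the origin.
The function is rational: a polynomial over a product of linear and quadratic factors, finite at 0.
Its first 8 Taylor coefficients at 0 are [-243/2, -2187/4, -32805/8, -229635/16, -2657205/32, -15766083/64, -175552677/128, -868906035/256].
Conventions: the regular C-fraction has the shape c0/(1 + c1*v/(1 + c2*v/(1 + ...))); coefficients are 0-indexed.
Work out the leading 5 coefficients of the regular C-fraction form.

The regular C-fraction coefficients are [-243/2, -9/2, -3, 10, -4].

Taylor coefficients (read off): a_0 = -243/2, a_1 = -2187/4, a_2 = -32805/8, a_3 = -229635/16, a_4 = -2657205/32.
c0 = a_0 = -243/2. Peel one level at a time: if S = 1 + c*v/S' with S'(0) = 1, then c is the v-coefficient of S and S' = c*v/(S - 1).
S_1 = c0/f = 1 + (-9/2)*v + (-27/2)*v^2 + ...; c1 = -9/2.
S_2 = c1*v/(S_1 - 1) = 1 + (-3)*v + (30)*v^2 + ...; c2 = -3.
S_3 = c2*v/(S_2 - 1) = 1 + (10)*v + (40)*v^2 + ...; c3 = 10.
S_4 = c3*v/(S_3 - 1) = 1 + (-4)*v + ...; c4 = -4.


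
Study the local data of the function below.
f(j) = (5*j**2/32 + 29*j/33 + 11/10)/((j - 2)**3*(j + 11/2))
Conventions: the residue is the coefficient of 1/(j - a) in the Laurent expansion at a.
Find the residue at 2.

The residue is 1907/810000.

At the order-3 pole 2 set g(j) = (j - (2))^3*f(j) = (5*j**2/32 + 29*j/33 + 11/10)/(j + 11/2).
Order-3 pole: residue = g''(a)/2; g''(2) = 1907/405000, so the residue is 1907/810000.


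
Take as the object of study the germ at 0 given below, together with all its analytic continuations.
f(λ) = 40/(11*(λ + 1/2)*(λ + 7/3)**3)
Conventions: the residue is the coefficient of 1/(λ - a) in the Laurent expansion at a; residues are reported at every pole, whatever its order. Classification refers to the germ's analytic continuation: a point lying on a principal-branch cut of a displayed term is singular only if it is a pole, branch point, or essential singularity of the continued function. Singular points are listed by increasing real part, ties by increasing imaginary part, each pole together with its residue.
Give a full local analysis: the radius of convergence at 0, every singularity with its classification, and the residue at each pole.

Radius of convergence at 0: 1/2.
At -7/3: a pole of order 3; residue -8640/14641.
At -1/2: a pole of order 1; residue 8640/14641.

Denominator factor (λ + 7/3)^3: pole of order 3 at -7/3, modulus 7/3.
Denominator factor (λ + 1/2): pole of order 1 at -1/2, modulus 1/2.
The radius of convergence is the smallest modulus among the singular points: 1/2.
At the order-3 pole -7/3 set g(λ) = (λ - (-7/3))^3*f(λ) = 40/(11*(λ + 1/2)).
Order-3 pole: residue = g''(a)/2; g''(-7/3) = -17280/14641, so the residue is -8640/14641.
At the order-1 pole -1/2 set g(λ) = (λ - (-1/2))*f(λ) = 40/(11*(λ + 7/3)**3).
Simple pole: residue = g(a) at a = -1/2, which is 8640/14641.
List the singular points by increasing real part (a conjugate pair: the negative imaginary part first).


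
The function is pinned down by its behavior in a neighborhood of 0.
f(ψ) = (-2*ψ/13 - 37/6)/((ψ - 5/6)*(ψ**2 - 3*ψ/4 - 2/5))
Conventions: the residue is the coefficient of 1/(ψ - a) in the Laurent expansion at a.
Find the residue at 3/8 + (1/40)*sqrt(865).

The residue is -14730/1547 - (54962/267631)*sqrt(865).

The factor ψ**2 - 3*ψ/4 - 2/5 splits as (ψ - a)(ψ - a') with a = 3/8 + (1/40)*sqrt(865), a' = 3/8 - (1/40)*sqrt(865). At the order-1 pole a set g(ψ) = (ψ - a)*f(ψ) = [(-2*ψ/13 - 37/6)/(ψ - 5/6)] / (ψ - a').
Simple pole: residue = g(a) at a = 3/8 + (1/40)*sqrt(865), which is -14730/1547 - (54962/267631)*sqrt(865).


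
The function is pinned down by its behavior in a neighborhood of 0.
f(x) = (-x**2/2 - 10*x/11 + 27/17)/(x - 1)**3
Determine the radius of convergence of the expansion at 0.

Denominator factor (x - 1)^3: pole of order 3 at 1, modulus 1.
The radius of convergence is the smallest modulus among the singular points: 1.

The radius of convergence is 1.


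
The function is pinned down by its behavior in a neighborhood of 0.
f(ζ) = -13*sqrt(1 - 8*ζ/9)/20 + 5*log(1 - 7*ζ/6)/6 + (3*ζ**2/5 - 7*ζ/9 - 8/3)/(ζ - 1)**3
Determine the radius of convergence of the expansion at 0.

The radius of convergence is 6/7.

Denominator factor (ζ - 1)^3: pole of order 3 at 1, modulus 1.
Branch term (5/6)*log(1 - ζ/(6/7)): its argument vanishes at ζ = 6/7, a logarithmic branch point, modulus 6/7.
Branch term (-13/20)*sqrt(1 - ζ/(9/8)): its argument vanishes at ζ = 9/8, a square-root branch point, modulus 9/8.
The radius of convergence is the smallest modulus among the singular points: 6/7.


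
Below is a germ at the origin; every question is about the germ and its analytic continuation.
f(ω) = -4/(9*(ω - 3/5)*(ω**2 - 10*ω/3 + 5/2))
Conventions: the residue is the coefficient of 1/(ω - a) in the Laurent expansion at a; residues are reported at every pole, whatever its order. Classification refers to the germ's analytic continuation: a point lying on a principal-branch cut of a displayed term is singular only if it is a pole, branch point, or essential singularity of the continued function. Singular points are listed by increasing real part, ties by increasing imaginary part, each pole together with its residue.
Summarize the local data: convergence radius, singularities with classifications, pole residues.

Radius of convergence at 0: 3/5.
At 3/5: a pole of order 1; residue -200/387.
At 5/3 - (1/6)*sqrt(10): a pole of order 1; residue 100/387 + (64/387)*sqrt(10).
At 5/3 + (1/6)*sqrt(10): a pole of order 1; residue 100/387 - (64/387)*sqrt(10).

Denominator factor (ω - 3/5): pole of order 1 at 3/5, modulus 3/5.
Denominator factor (ω**2 - 10*ω/3 + 5/2): discriminant 10/9, real irrational roots 5/3 + (1/6)*sqrt(10) and 5/3 - (1/6)*sqrt(10); poles of order 1, moduli 5/3 + (1/6)*sqrt(10) and 5/3 - (1/6)*sqrt(10).
The radius of convergence is the smallest modulus among the singular points: 3/5.
At the order-1 pole 3/5 set g(ω) = (ω - (3/5))*f(ω) = -4/(9*(ω**2 - 10*ω/3 + 5/2)).
Simple pole: residue = g(a) at a = 3/5, which is -200/387.
The factor ω**2 - 10*ω/3 + 5/2 splits as (ω - a)(ω - a') with a = 5/3 - (1/6)*sqrt(10), a' = 5/3 + (1/6)*sqrt(10). At the order-1 pole a set g(ω) = (ω - a)*f(ω) = [-4/(9*(ω - 3/5))] / (ω - a').
Simple pole: residue = g(a) at a = 5/3 - (1/6)*sqrt(10), which is 100/387 + (64/387)*sqrt(10).
The factor ω**2 - 10*ω/3 + 5/2 splits as (ω - a)(ω - a') with a = 5/3 + (1/6)*sqrt(10), a' = 5/3 - (1/6)*sqrt(10). At the order-1 pole a set g(ω) = (ω - a)*f(ω) = [-4/(9*(ω - 3/5))] / (ω - a').
Simple pole: residue = g(a) at a = 5/3 + (1/6)*sqrt(10), which is 100/387 - (64/387)*sqrt(10).
List the singular points by increasing real part (a conjugate pair: the negative imaginary part first).


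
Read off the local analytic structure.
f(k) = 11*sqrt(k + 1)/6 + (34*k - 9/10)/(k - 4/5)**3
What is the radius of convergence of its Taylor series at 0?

Denominator factor (k - 4/5)^3: pole of order 3 at 4/5, modulus 4/5.
Branch term (11/6)*sqrt(1 - k/(-1)): its argument vanishes at k = -1, a square-root branch point, modulus 1.
The radius of convergence is the smallest modulus among the singular points: 4/5.

The radius of convergence is 4/5.


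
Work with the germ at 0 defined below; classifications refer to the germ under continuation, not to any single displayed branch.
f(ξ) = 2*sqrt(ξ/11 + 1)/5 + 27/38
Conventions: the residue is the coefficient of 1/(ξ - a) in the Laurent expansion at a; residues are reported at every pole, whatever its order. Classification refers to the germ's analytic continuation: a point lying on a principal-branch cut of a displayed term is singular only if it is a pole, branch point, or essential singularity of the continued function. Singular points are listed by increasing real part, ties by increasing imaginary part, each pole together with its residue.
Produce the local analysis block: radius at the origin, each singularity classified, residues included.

Branch term (2/5)*sqrt(1 - ξ/(-11)): its argument vanishes at ξ = -11, a square-root branch point, modulus 11.
The radius of convergence is the smallest modulus among the singular points: 11.

Radius of convergence at 0: 11.
At -11: an algebraic (square-root) branch point.


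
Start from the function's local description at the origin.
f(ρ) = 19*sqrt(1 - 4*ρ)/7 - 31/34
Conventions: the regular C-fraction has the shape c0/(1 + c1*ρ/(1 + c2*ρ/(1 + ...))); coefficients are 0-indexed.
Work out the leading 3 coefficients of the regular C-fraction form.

The regular C-fraction coefficients are [429/238, 1292/429, -1721/429].

Taylor coefficients (expand at 0): a_0 = 429/238, a_1 = -38/7, a_2 = -38/7.
c0 = a_0 = 429/238. Peel one level at a time: if S = 1 + c*ρ/S' with S'(0) = 1, then c is the ρ-coefficient of S and S' = c*ρ/(S - 1).
S_1 = c0/f = 1 + (1292/429)*ρ + (2223532/184041)*ρ^2 + ...; c1 = 1292/429.
S_2 = c1*ρ/(S_1 - 1) = 1 + (-1721/429)*ρ + ...; c2 = -1721/429.


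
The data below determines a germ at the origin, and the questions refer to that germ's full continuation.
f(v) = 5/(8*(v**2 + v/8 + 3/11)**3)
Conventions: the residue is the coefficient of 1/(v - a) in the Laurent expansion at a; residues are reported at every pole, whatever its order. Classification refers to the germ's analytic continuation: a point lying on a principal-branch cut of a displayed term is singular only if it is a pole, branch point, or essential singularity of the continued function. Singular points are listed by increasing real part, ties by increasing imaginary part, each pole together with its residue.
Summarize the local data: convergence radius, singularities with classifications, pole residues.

Radius of convergence at 0: (1/11)*sqrt(33).
At (-1/16) - ((1/176)*sqrt(8327))*i: a pole of order 3; residue ((14868480/433798093)*sqrt(8327))*i.
At (-1/16) + ((1/176)*sqrt(8327))*i: a pole of order 3; residue -((14868480/433798093)*sqrt(8327))*i.
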